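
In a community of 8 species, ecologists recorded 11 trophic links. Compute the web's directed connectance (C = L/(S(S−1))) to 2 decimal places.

C = 0.20

The web has S = 8 species and L = 11 feeding links.
C = L / (S(S−1)) = 11 / 56 = 0.1964 ≈ 0.20.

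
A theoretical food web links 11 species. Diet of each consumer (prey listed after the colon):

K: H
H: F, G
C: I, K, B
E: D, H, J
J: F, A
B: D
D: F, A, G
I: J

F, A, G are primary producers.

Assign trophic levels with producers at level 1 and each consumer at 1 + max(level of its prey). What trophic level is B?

Trophic level 3

F is a producer → level 1.
D eats F (level 1); other prey at levels: A 1, G 1 → level 2.
B eats D → level 3.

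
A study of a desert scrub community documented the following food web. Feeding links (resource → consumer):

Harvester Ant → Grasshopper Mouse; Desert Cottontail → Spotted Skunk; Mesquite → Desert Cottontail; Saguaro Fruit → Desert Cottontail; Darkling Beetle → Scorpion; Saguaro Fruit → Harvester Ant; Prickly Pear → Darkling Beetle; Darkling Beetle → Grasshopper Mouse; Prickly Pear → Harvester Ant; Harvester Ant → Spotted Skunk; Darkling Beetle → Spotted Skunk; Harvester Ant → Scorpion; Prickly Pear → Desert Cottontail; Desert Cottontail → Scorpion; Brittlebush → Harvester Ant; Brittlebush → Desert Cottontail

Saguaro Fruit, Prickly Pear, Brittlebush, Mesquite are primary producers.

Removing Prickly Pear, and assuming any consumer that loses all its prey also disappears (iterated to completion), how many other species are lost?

Remove Prickly Pear.
Round 1: Darkling Beetle (all prey gone) → extinct.
No further losses. Total secondary extinctions: 1.

1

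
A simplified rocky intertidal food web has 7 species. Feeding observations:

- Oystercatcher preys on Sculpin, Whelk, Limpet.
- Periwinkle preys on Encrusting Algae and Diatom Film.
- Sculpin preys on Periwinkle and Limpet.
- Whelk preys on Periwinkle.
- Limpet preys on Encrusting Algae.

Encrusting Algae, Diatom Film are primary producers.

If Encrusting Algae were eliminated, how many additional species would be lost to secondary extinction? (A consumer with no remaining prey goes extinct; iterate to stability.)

1

Remove Encrusting Algae.
Round 1: Limpet (all prey gone) → extinct.
No further losses. Total secondary extinctions: 1.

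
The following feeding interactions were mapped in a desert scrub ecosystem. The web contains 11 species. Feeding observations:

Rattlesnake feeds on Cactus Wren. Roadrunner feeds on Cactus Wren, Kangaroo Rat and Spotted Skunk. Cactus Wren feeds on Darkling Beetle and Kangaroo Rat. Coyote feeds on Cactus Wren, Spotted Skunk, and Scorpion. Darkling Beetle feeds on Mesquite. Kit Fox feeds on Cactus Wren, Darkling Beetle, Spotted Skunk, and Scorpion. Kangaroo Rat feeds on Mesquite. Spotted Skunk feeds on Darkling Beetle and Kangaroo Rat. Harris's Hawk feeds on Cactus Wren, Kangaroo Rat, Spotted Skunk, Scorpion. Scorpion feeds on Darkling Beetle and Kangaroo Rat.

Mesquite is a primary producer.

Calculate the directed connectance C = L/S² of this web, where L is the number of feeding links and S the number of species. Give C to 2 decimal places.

The web has S = 11 species and L = 23 feeding links.
C = L / S² = 23 / 121 = 0.1901 ≈ 0.19.

C = 0.19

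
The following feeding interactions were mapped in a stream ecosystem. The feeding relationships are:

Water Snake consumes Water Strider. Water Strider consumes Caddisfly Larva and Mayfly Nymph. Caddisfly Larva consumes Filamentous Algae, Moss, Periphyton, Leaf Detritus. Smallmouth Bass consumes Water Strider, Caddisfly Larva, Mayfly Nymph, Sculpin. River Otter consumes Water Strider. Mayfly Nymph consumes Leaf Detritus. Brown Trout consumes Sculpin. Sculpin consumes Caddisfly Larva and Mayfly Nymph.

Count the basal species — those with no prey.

4

Basal species (no prey listed): Leaf Detritus, Filamentous Algae, Moss, Periphyton.
Count: 4.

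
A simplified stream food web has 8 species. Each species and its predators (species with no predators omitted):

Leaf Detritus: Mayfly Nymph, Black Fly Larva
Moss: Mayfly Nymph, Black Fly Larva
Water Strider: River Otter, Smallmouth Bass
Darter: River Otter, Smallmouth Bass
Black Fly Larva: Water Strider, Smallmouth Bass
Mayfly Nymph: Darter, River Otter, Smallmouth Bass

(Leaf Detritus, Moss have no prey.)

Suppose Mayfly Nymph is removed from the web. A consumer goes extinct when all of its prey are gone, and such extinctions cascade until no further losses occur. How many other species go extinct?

Remove Mayfly Nymph.
Round 1: Darter (all prey gone) → extinct.
No further losses. Total secondary extinctions: 1.

1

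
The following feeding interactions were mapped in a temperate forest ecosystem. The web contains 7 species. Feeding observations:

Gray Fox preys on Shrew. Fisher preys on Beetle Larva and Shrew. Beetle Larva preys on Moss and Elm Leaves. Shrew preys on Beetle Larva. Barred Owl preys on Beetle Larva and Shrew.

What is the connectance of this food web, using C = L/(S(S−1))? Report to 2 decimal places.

C = 0.19

The web has S = 7 species and L = 8 feeding links.
C = L / (S(S−1)) = 8 / 42 = 0.1905 ≈ 0.19.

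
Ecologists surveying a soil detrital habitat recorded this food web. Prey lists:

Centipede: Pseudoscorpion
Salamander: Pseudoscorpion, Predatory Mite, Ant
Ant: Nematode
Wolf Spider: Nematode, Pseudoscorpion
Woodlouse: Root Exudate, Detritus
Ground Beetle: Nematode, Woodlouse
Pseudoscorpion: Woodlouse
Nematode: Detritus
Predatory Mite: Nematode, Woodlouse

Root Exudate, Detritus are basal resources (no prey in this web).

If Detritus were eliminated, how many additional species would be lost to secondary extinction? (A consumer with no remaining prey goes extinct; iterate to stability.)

Remove Detritus.
Round 1: Nematode (all prey gone) → extinct.
Round 2: Ant (all prey gone) → extinct.
No further losses. Total secondary extinctions: 2.

2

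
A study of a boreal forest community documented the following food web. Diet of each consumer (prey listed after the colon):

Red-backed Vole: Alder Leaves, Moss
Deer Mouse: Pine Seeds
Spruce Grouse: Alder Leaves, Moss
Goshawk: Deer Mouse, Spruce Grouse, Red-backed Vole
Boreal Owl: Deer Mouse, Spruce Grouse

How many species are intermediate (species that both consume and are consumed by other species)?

3

Intermediate species (has both prey and predators): Deer Mouse, Spruce Grouse, Red-backed Vole.
Count: 3.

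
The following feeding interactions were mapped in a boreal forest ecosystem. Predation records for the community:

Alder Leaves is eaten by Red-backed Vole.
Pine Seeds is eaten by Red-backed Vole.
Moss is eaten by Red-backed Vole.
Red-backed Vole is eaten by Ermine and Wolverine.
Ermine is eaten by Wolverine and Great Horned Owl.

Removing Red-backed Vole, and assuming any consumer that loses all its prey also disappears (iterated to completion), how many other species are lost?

Remove Red-backed Vole.
Round 1: Ermine (all prey gone) → extinct.
Round 2: Wolverine (all prey gone), Great Horned Owl (all prey gone) → extinct.
No further losses. Total secondary extinctions: 3.

3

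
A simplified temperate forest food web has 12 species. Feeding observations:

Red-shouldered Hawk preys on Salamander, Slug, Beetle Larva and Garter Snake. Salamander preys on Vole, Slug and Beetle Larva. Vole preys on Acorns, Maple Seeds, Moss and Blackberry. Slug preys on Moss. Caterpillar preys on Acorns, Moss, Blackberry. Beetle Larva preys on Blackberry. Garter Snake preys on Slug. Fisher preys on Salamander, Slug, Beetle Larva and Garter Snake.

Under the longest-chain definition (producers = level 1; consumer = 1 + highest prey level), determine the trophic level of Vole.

Trophic level 2

Maple Seeds is a producer → level 1.
Vole eats Maple Seeds (level 1); other prey at levels: Blackberry 1, Acorns 1, Moss 1 → level 2.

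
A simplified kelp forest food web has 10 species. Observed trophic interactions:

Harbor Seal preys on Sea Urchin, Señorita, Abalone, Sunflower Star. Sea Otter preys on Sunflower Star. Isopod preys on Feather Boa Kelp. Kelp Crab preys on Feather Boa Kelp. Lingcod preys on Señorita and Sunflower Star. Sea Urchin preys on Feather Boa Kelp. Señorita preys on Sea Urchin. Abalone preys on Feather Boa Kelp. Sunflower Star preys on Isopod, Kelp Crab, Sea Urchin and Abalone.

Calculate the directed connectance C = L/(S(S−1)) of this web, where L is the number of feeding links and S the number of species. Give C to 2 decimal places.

C = 0.18

The web has S = 10 species and L = 16 feeding links.
C = L / (S(S−1)) = 16 / 90 = 0.1778 ≈ 0.18.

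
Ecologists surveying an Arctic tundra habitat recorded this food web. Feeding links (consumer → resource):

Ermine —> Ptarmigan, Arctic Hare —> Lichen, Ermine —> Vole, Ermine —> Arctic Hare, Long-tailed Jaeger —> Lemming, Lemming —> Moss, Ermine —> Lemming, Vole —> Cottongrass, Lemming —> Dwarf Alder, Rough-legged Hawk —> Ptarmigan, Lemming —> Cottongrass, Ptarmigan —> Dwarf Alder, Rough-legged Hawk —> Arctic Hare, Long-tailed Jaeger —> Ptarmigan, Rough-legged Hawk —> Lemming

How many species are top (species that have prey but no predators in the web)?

Top species (has prey, but nothing eats it): Rough-legged Hawk, Long-tailed Jaeger, Ermine.
Count: 3.

3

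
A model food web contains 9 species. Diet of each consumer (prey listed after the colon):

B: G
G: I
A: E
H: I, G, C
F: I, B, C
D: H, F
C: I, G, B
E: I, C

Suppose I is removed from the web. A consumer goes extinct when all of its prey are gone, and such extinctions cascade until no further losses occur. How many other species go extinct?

Remove I.
Round 1: G (all prey gone) → extinct.
Round 2: B (all prey gone) → extinct.
Round 3: C (all prey gone) → extinct.
Round 4: H (all prey gone), F (all prey gone), E (all prey gone) → extinct.
Round 5: A (all prey gone), D (all prey gone) → extinct.
No further losses. Total secondary extinctions: 8.

8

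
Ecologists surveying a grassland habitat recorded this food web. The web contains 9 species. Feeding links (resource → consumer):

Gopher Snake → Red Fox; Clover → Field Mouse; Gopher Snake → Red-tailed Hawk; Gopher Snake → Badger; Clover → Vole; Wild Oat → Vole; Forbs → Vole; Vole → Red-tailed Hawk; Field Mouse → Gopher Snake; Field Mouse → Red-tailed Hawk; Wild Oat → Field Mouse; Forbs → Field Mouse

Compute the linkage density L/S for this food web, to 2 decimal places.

L/S = 1.33

There are L = 12 links among S = 9 species.
L/S = 12/9 = 1.3333 ≈ 1.33.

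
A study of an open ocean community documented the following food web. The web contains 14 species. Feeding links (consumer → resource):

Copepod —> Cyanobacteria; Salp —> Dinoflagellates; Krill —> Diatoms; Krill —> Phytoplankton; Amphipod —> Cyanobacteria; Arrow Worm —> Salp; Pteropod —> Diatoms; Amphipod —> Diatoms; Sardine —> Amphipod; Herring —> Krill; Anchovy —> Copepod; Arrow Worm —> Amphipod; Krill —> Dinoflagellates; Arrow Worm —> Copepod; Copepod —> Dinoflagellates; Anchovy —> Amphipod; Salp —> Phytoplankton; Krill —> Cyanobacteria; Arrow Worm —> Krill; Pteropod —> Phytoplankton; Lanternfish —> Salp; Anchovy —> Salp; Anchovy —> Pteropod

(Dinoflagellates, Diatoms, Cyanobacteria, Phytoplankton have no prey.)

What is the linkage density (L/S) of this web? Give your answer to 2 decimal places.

There are L = 23 links among S = 14 species.
L/S = 23/14 = 1.6429 ≈ 1.64.

L/S = 1.64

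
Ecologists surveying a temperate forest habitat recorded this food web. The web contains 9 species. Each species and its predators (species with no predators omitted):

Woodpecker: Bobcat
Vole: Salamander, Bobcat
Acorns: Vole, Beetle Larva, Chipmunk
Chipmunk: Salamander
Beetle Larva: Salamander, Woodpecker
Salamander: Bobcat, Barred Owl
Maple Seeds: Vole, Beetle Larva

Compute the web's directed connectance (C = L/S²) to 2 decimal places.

C = 0.16

The web has S = 9 species and L = 13 feeding links.
C = L / S² = 13 / 81 = 0.1605 ≈ 0.16.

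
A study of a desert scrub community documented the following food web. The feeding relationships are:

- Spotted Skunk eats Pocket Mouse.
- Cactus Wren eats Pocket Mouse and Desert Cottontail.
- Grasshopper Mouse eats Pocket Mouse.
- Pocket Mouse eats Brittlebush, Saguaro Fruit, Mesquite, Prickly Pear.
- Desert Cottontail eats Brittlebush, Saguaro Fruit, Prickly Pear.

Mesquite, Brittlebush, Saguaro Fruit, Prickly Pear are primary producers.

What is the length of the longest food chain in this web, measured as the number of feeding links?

2 links

One longest chain: Mesquite → Pocket Mouse → Cactus Wren.
It has 3 species and 2 links.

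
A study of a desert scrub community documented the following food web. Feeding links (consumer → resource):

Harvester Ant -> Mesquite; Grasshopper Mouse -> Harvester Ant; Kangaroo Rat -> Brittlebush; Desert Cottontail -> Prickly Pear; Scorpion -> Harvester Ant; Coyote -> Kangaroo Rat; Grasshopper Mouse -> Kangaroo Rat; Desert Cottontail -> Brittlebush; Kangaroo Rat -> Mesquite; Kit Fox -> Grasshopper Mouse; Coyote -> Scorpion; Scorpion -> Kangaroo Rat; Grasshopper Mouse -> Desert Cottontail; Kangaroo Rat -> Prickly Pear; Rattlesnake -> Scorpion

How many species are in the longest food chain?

4 species

One longest chain: Mesquite → Harvester Ant → Scorpion → Rattlesnake.
It has 4 species and 3 links.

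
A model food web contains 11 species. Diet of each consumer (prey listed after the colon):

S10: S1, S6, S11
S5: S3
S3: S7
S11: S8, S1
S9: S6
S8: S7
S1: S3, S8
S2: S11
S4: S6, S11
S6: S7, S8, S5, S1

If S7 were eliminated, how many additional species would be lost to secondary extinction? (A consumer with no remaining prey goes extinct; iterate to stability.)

Remove S7.
Round 1: S3 (all prey gone), S8 (all prey gone) → extinct.
Round 2: S5 (all prey gone), S1 (all prey gone) → extinct.
Round 3: S6 (all prey gone), S11 (all prey gone) → extinct.
Round 4: S9 (all prey gone), S2 (all prey gone), S10 (all prey gone), S4 (all prey gone) → extinct.
No further losses. Total secondary extinctions: 10.

10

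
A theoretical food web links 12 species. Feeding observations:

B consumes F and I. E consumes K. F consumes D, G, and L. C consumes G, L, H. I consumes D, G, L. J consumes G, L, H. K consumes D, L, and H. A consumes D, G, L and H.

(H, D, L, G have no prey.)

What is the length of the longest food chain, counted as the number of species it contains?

One longest chain: H → K → E.
It has 3 species and 2 links.

3 species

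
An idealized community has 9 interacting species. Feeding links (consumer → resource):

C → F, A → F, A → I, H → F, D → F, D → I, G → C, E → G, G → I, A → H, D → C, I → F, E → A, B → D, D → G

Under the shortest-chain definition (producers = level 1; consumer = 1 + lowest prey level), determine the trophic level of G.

F is a producer → level 1.
I eats F → level 2.
G eats I → level 3.
No prey of G is below level 2, so 3 is the minimum.

Trophic level 3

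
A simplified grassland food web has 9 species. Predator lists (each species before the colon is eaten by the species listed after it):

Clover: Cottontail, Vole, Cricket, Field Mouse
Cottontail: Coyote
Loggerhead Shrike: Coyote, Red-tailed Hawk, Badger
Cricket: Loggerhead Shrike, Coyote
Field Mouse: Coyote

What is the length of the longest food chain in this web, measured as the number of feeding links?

One longest chain: Clover → Cricket → Loggerhead Shrike → Coyote.
It has 4 species and 3 links.

3 links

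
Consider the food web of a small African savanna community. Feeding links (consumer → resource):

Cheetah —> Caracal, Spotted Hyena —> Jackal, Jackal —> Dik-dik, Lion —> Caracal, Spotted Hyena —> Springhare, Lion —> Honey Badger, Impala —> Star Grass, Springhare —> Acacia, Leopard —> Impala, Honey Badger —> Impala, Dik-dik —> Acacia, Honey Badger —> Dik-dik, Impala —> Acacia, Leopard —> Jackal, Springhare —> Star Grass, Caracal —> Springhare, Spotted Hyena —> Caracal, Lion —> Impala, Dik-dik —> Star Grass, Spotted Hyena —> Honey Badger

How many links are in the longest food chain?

One longest chain: Acacia → Dik-dik → Jackal → Leopard.
It has 4 species and 3 links.

3 links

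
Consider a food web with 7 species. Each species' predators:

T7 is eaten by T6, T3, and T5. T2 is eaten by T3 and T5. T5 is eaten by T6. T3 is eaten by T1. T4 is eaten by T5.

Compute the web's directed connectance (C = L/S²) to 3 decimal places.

C = 0.163

The web has S = 7 species and L = 8 feeding links.
C = L / S² = 8 / 49 = 0.1633 ≈ 0.163.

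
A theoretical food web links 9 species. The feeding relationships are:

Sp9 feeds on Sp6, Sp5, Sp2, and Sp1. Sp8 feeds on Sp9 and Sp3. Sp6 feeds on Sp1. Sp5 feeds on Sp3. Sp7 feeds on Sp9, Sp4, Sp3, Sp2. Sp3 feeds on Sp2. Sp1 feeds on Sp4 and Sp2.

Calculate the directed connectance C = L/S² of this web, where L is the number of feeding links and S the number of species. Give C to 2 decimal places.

C = 0.19

The web has S = 9 species and L = 15 feeding links.
C = L / S² = 15 / 81 = 0.1852 ≈ 0.19.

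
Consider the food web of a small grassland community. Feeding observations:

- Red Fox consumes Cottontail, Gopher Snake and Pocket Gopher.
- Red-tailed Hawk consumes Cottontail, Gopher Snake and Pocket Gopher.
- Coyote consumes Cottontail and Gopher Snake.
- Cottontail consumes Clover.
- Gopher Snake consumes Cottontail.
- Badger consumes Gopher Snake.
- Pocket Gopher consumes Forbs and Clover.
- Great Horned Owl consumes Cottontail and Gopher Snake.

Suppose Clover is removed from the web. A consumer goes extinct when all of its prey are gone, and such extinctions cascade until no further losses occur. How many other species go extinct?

5

Remove Clover.
Round 1: Cottontail (all prey gone) → extinct.
Round 2: Gopher Snake (all prey gone) → extinct.
Round 3: Great Horned Owl (all prey gone), Coyote (all prey gone), Badger (all prey gone) → extinct.
No further losses. Total secondary extinctions: 5.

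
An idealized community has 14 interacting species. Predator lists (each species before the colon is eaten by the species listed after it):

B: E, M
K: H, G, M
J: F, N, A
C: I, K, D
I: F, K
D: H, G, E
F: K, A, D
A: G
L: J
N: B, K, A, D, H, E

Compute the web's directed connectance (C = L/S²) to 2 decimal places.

C = 0.14

The web has S = 14 species and L = 27 feeding links.
C = L / S² = 27 / 196 = 0.1378 ≈ 0.14.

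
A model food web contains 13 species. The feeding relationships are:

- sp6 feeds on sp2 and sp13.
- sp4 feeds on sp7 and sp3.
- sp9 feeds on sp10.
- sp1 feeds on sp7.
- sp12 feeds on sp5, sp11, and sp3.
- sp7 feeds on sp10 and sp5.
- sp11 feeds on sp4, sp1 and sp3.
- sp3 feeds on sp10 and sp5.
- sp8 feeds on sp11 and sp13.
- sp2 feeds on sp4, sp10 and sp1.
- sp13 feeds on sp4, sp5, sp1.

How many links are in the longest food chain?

One longest chain: sp5 → sp7 → sp1 → sp13 → sp8.
It has 5 species and 4 links.

4 links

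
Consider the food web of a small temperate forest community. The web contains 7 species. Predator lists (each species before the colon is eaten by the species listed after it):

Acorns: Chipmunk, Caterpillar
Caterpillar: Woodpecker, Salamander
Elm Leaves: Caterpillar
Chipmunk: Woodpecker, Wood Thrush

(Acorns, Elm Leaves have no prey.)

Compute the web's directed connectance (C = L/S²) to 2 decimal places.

C = 0.14

The web has S = 7 species and L = 7 feeding links.
C = L / S² = 7 / 49 = 0.1429 ≈ 0.14.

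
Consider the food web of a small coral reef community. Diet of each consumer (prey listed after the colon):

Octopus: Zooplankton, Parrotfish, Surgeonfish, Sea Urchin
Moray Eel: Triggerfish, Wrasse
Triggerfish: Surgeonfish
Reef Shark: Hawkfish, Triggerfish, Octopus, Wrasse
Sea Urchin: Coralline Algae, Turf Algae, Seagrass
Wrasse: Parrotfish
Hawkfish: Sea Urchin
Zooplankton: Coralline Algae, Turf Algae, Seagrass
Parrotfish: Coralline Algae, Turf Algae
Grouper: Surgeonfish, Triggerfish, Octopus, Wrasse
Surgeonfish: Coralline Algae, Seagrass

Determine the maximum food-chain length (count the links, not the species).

One longest chain: Coralline Algae → Surgeonfish → Triggerfish → Moray Eel.
It has 4 species and 3 links.

3 links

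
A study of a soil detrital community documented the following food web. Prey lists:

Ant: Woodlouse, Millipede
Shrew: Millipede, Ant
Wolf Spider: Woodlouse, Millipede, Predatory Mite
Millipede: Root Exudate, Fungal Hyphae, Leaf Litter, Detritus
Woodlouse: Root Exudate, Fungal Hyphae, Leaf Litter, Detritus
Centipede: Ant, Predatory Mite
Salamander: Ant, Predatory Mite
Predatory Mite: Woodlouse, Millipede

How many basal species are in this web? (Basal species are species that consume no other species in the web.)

Basal species (no prey listed): Root Exudate, Fungal Hyphae, Leaf Litter, Detritus.
Count: 4.

4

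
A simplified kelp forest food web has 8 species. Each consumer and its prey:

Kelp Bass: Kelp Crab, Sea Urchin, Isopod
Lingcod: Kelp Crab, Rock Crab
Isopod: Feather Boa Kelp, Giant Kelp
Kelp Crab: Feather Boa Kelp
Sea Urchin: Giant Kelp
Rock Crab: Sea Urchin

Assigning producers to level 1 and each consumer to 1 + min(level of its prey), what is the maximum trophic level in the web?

Producers (level 1): Feather Boa Kelp, Giant Kelp.
Following each consumer down to its lowest-level prey: Feather Boa Kelp → Kelp Crab → Lingcod (levels 1 through 3).
All prey of Lingcod (Kelp Crab 2, Rock Crab 3) are at level 2 or above, so Lingcod is at level 1 + 2 = 3.
Every consumer has at least one prey at level 2 or below, so none exceeds level 3.

3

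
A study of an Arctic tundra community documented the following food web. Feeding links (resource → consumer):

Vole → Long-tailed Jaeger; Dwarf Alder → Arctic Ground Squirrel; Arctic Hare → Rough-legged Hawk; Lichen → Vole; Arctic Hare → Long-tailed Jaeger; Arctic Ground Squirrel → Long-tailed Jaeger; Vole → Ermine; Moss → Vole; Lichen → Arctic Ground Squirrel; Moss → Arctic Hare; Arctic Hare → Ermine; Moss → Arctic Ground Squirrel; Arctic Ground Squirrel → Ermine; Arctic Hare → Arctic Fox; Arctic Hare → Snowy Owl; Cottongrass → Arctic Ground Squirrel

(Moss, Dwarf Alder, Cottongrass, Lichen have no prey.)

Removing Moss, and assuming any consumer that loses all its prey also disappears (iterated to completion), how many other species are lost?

4

Remove Moss.
Round 1: Arctic Hare (all prey gone) → extinct.
Round 2: Arctic Fox (all prey gone), Snowy Owl (all prey gone), Rough-legged Hawk (all prey gone) → extinct.
No further losses. Total secondary extinctions: 4.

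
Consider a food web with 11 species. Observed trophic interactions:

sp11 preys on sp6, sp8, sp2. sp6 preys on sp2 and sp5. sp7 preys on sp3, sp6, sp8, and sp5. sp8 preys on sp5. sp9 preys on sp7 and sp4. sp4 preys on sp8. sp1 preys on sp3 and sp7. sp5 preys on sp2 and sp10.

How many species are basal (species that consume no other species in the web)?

Basal species (no prey listed): sp3, sp10, sp2.
Count: 3.

3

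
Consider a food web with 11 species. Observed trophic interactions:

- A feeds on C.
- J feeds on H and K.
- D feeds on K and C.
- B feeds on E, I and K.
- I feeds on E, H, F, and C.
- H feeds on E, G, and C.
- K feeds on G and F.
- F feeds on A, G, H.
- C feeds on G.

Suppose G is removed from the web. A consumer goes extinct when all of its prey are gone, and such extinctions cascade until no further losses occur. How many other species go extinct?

Remove G.
Round 1: C (all prey gone) → extinct.
Round 2: A (all prey gone) → extinct.
No further losses. Total secondary extinctions: 2.

2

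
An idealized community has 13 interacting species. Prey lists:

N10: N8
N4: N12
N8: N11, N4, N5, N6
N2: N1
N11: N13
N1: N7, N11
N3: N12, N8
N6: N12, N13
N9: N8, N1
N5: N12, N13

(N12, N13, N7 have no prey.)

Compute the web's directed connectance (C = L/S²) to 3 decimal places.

C = 0.107

The web has S = 13 species and L = 18 feeding links.
C = L / S² = 18 / 169 = 0.1065 ≈ 0.107.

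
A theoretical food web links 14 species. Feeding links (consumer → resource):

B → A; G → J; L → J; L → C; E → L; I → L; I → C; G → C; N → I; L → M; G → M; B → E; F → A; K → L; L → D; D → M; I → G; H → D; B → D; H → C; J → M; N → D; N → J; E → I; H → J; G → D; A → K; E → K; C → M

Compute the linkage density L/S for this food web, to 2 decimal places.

There are L = 29 links among S = 14 species.
L/S = 29/14 = 2.0714 ≈ 2.07.

L/S = 2.07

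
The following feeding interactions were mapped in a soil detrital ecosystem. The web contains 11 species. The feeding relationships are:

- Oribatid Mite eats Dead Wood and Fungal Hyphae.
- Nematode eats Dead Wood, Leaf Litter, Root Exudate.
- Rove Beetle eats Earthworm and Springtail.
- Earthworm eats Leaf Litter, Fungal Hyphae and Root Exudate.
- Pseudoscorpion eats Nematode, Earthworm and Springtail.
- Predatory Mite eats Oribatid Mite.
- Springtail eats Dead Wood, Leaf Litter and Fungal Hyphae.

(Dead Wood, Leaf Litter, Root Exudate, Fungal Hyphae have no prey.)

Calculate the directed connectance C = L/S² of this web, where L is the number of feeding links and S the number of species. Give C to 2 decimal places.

C = 0.14

The web has S = 11 species and L = 17 feeding links.
C = L / S² = 17 / 121 = 0.1405 ≈ 0.14.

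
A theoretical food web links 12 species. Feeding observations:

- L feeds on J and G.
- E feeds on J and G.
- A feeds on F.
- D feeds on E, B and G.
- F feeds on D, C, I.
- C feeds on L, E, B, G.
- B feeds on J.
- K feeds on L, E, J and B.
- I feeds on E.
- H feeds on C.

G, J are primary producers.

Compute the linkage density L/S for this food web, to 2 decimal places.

L/S = 1.83

There are L = 22 links among S = 12 species.
L/S = 22/12 = 1.8333 ≈ 1.83.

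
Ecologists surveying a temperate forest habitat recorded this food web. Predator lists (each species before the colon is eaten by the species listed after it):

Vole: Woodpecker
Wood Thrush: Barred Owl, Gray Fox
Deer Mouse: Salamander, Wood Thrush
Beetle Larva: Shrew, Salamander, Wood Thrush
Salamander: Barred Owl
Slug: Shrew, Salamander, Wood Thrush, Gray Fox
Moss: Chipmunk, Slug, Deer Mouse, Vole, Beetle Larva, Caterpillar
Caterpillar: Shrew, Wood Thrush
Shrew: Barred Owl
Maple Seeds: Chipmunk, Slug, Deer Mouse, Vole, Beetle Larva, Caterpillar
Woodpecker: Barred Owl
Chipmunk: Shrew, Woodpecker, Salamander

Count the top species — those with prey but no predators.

Top species (has prey, but nothing eats it): Barred Owl, Gray Fox.
Count: 2.

2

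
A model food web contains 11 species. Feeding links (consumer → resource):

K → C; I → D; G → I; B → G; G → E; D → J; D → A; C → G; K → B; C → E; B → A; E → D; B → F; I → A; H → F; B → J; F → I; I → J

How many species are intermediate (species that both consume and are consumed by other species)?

7

Intermediate species (has both prey and predators): D, I, E, G, F, C, B.
Count: 7.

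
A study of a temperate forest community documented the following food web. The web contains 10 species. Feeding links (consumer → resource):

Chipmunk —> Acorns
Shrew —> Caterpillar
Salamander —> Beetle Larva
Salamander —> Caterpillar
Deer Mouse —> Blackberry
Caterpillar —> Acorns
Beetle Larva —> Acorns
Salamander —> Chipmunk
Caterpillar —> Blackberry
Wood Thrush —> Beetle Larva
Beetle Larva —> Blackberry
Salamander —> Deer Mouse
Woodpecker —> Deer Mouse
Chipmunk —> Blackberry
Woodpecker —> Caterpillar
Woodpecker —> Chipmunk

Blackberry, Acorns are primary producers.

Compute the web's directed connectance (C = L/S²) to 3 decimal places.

The web has S = 10 species and L = 16 feeding links.
C = L / S² = 16 / 100 = 0.1600 ≈ 0.160.

C = 0.160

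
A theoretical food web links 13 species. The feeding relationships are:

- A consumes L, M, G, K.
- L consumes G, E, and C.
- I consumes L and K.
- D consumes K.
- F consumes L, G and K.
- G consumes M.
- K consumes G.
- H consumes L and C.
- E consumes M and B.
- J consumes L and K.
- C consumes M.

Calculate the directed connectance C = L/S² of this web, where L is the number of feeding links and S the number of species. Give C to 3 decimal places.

C = 0.130

The web has S = 13 species and L = 22 feeding links.
C = L / S² = 22 / 169 = 0.1302 ≈ 0.130.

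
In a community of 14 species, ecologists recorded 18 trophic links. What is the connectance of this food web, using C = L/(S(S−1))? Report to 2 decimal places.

C = 0.10

The web has S = 14 species and L = 18 feeding links.
C = L / (S(S−1)) = 18 / 182 = 0.0989 ≈ 0.10.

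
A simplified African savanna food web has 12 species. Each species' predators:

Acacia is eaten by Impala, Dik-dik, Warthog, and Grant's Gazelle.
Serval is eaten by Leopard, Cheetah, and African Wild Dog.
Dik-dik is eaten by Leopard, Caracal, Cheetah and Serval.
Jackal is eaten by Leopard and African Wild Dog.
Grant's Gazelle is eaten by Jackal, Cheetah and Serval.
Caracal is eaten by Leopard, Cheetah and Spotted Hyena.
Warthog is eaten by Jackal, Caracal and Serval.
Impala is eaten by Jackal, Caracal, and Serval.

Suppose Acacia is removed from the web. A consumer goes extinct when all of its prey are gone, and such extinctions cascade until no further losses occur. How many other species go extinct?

11

Remove Acacia.
Round 1: Dik-dik (all prey gone), Grant's Gazelle (all prey gone), Warthog (all prey gone), Impala (all prey gone) → extinct.
Round 2: Jackal (all prey gone), Serval (all prey gone), Caracal (all prey gone) → extinct.
Round 3: Leopard (all prey gone), African Wild Dog (all prey gone), Spotted Hyena (all prey gone), Cheetah (all prey gone) → extinct.
No further losses. Total secondary extinctions: 11.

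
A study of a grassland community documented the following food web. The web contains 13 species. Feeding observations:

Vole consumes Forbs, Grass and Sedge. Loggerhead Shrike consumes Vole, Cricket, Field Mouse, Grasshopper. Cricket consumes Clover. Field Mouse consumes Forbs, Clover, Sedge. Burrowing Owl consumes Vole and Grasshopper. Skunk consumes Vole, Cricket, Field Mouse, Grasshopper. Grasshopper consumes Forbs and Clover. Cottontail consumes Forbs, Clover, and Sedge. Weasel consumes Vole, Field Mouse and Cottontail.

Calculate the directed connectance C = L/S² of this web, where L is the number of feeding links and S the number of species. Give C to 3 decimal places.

The web has S = 13 species and L = 25 feeding links.
C = L / S² = 25 / 169 = 0.1479 ≈ 0.148.

C = 0.148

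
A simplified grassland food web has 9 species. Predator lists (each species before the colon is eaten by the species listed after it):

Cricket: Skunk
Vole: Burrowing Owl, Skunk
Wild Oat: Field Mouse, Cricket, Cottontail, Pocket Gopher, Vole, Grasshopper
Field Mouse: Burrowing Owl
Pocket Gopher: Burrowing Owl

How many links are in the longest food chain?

One longest chain: Wild Oat → Field Mouse → Burrowing Owl.
It has 3 species and 2 links.

2 links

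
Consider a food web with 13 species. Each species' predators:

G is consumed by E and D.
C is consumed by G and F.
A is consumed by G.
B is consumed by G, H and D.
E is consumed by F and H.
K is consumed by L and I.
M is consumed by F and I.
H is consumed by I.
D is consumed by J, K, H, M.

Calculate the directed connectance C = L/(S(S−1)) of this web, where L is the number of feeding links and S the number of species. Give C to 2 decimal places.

C = 0.12

The web has S = 13 species and L = 19 feeding links.
C = L / (S(S−1)) = 19 / 156 = 0.1218 ≈ 0.12.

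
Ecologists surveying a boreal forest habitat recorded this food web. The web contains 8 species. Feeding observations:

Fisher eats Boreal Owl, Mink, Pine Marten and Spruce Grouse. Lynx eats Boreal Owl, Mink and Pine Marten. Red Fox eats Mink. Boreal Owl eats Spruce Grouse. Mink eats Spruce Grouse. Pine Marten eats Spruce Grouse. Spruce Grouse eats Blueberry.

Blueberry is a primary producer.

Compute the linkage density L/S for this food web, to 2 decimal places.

There are L = 12 links among S = 8 species.
L/S = 12/8 = 1.5000 ≈ 1.50.

L/S = 1.50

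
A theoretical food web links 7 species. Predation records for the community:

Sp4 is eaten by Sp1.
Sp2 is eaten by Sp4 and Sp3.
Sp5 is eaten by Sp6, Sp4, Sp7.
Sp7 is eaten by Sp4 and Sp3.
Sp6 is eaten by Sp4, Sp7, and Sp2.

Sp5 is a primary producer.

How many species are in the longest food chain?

One longest chain: Sp5 → Sp6 → Sp7 → Sp4 → Sp1.
It has 5 species and 4 links.

5 species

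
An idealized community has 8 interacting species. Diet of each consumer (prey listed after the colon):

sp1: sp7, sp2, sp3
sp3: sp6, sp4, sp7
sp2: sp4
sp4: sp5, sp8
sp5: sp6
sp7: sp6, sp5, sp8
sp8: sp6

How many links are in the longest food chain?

One longest chain: sp6 → sp5 → sp4 → sp2 → sp1.
It has 5 species and 4 links.

4 links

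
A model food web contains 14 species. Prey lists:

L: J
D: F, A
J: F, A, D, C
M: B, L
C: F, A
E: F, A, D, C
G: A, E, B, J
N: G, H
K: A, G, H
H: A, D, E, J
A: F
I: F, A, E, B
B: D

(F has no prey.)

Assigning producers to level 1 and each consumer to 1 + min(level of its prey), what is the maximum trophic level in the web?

4

Producers (level 1): F.
Following each consumer down to its lowest-level prey: F → J → L → M (levels 1 through 4).
All prey of M (L 3, B 3) are at level 3 or above, so M is at level 1 + 3 = 4.
Every consumer has at least one prey at level 3 or below, so none exceeds level 4.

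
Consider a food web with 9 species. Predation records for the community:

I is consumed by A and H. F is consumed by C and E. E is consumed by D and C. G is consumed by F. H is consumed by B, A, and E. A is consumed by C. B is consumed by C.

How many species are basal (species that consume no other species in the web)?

Basal species (no prey listed): I, G.
Count: 2.

2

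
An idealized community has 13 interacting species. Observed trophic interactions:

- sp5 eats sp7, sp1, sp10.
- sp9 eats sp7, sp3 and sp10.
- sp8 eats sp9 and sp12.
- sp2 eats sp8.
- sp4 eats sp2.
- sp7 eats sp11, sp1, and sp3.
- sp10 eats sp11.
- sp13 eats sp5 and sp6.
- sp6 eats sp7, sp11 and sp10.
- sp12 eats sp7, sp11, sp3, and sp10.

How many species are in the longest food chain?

One longest chain: sp11 → sp10 → sp9 → sp8 → sp2 → sp4.
It has 6 species and 5 links.

6 species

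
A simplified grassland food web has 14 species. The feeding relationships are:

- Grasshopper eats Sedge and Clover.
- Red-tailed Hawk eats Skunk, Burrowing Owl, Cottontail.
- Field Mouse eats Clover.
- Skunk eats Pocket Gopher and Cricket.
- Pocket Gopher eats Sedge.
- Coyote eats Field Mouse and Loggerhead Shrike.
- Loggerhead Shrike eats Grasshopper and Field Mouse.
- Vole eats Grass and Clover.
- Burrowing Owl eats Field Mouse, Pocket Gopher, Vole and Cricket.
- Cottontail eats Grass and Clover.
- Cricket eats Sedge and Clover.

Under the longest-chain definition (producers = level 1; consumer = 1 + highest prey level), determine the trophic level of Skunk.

Sedge is a producer → level 1.
Pocket Gopher eats Sedge → level 2.
Skunk eats Pocket Gopher (level 2); other prey at levels: Cricket 2 → level 3.

Trophic level 3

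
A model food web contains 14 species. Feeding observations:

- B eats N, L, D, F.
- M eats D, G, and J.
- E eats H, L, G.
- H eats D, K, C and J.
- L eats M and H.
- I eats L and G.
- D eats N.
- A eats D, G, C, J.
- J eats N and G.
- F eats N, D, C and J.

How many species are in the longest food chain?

One longest chain: G → J → M → L → E.
It has 5 species and 4 links.

5 species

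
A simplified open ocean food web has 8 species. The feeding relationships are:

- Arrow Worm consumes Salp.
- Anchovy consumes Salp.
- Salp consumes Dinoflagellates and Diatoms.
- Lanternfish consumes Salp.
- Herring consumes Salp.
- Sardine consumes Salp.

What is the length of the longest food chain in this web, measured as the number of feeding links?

One longest chain: Diatoms → Salp → Arrow Worm.
It has 3 species and 2 links.

2 links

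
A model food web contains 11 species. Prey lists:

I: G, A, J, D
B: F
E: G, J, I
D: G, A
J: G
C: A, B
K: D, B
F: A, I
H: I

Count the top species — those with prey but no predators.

4

Top species (has prey, but nothing eats it): H, E, C, K.
Count: 4.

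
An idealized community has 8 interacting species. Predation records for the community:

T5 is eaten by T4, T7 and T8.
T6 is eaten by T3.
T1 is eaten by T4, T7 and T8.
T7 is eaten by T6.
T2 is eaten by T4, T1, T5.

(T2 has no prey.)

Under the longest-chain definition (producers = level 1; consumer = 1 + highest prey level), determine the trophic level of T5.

Trophic level 2

T2 is a producer → level 1.
T5 eats T2 → level 2.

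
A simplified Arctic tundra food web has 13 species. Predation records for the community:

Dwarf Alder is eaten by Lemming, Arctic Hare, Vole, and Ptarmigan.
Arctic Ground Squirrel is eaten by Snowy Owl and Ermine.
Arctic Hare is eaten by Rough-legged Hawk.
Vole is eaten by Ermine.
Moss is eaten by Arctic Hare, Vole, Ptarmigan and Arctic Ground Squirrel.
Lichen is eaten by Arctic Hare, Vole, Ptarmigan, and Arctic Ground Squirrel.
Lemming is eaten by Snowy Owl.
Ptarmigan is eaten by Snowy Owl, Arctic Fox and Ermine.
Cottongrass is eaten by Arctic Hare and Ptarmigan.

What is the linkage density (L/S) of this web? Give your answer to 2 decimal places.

L/S = 1.69

There are L = 22 links among S = 13 species.
L/S = 22/13 = 1.6923 ≈ 1.69.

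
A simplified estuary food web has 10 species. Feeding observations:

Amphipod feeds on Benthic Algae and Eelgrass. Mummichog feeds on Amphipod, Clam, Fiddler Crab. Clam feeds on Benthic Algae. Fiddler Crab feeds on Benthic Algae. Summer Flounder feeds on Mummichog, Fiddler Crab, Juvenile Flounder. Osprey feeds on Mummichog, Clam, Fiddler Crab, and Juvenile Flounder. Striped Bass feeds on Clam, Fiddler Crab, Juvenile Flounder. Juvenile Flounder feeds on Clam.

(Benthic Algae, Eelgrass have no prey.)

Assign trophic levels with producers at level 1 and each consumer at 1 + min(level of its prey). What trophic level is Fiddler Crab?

Benthic Algae is a producer → level 1.
Fiddler Crab eats Benthic Algae → level 2.

Trophic level 2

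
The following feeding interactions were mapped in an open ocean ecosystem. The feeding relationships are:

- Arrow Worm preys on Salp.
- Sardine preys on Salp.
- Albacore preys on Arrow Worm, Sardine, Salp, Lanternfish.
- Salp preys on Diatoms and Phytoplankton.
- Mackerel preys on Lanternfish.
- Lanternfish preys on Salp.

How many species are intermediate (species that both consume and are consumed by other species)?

Intermediate species (has both prey and predators): Salp, Lanternfish, Sardine, Arrow Worm.
Count: 4.

4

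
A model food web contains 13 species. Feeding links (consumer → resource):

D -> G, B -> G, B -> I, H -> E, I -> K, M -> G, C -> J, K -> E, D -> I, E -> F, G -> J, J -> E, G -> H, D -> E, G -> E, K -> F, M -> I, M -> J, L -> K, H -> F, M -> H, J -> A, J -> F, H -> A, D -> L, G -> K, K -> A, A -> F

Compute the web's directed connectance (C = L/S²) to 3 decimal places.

The web has S = 13 species and L = 28 feeding links.
C = L / S² = 28 / 169 = 0.1657 ≈ 0.166.

C = 0.166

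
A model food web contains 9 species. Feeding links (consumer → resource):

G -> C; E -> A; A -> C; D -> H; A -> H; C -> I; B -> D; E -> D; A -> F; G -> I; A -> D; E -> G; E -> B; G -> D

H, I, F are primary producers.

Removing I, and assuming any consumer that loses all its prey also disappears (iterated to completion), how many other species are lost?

Remove I.
Round 1: C (all prey gone) → extinct.
No further losses. Total secondary extinctions: 1.

1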